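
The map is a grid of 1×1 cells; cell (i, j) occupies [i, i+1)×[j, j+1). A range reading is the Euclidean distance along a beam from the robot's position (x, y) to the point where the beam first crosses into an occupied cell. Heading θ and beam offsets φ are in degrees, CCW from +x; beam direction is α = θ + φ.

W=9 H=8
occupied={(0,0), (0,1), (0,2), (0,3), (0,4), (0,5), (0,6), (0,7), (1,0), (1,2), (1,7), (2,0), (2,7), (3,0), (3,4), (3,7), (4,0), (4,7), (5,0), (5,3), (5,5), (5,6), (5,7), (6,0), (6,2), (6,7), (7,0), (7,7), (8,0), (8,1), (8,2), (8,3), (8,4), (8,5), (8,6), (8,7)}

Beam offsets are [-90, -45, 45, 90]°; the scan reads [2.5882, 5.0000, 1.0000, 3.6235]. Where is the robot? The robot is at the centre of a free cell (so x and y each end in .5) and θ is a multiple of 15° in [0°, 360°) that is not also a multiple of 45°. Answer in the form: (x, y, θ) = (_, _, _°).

The pose lattice has 36·16 = 576 candidates. Test each by forward raycasting.
  (2.5, 1.5, 120°): beam 1 = 3.0000 ≠ 2.5882 ✗
  (4.5, 6.5, 75°): beam 1 = 0.5176 ≠ 2.5882 ✗
  (5.5, 2.5, 300°): beam 1 = 3.0000 ≠ 2.5882 ✗
  (7.5, 3.5, 15°): beam 1 = 1.9319 ≠ 2.5882 ✗
  …
  (2.5, 3.5, 15°): r_1=2.5882, r_2=5.0000, r_3=1.0000, r_4=3.6235 — all match ✓
No second candidate reproduces the full scan.

(x, y, θ) = (2.5, 3.5, 15°)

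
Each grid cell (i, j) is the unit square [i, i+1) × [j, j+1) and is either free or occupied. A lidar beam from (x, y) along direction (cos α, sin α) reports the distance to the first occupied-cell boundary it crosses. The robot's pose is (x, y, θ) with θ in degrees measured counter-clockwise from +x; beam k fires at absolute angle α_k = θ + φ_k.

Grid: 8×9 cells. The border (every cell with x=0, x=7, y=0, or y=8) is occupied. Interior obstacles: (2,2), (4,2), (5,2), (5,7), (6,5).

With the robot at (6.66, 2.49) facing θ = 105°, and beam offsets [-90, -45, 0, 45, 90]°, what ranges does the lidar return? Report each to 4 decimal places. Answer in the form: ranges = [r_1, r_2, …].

ranges = [0.3520, 0.6800, 4.6691, 0.7621, 0.6833]

beam 1: φ=-90°, α=15°
  dir = (cos 15°, sin 15°) = (0.9659, 0.2588); from cell (6,2)
  next x-line at t=0.3520, next y-line at t=1.9705; Δt_x=1.0353, Δt_y=3.8637
    x: enter (7,2) at t=0.3520 ← occupied
  → r_1 = 0.3520
beam 2: φ=-45°, α=60°
  dir = (cos 60°, sin 60°) = (0.5000, 0.8660); from cell (6,2)
  next x-line at t=0.6800, next y-line at t=0.5889; Δt_x=2.0000, Δt_y=1.1547
    y: enter (6,3) at t=0.5889
    x: enter (7,3) at t=0.6800 ← occupied
  → r_2 = 0.6800
beam 3: φ=0°, α=105°
  dir = (cos 105°, sin 105°) = (-0.2588, 0.9659); from cell (6,2)
  next x-line at t=2.5500, next y-line at t=0.5280; Δt_x=3.8637, Δt_y=1.0353
    y: enter (6,3) at t=0.5280
    y: enter (6,4) at t=1.5633
    x: enter (5,4) at t=2.5500
    y: enter (5,5) at t=2.5985
    y: enter (5,6) at t=3.6338
    y: enter (5,7) at t=4.6691 ← occupied
  → r_3 = 4.6691
beam 4: φ=45°, α=150°
  dir = (cos 150°, sin 150°) = (-0.8660, 0.5000); from cell (6,2)
  next x-line at t=0.7621, next y-line at t=1.0200; Δt_x=1.1547, Δt_y=2.0000
    x: enter (5,2) at t=0.7621 ← occupied
  → r_4 = 0.7621
beam 5: φ=90°, α=195°
  dir = (cos 195°, sin 195°) = (-0.9659, -0.2588); from cell (6,2)
  next x-line at t=0.6833, next y-line at t=1.8932; Δt_x=1.0353, Δt_y=3.8637
    x: enter (5,2) at t=0.6833 ← occupied
  → r_5 = 0.6833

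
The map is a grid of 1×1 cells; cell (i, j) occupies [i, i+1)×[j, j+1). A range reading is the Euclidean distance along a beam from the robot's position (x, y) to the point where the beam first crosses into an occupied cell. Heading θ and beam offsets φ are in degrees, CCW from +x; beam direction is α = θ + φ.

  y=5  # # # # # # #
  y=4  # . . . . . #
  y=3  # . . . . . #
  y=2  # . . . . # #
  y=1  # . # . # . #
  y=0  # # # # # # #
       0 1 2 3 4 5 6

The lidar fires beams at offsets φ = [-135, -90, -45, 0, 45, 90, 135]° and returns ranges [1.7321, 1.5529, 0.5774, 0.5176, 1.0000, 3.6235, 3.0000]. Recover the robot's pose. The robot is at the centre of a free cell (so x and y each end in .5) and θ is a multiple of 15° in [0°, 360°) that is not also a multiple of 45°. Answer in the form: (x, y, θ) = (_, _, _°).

(x, y, θ) = (4.5, 4.5, 105°)

Enumerate (i+0.5, j+0.5, θ) over the 17 free cells and 16 admissible headings. For each, cast all 7 beams and compare to the given ranges.
  (1.5, 4.5, 300°): beam 1 = 0.5176 ≠ 1.7321 ✗
  (2.5, 2.5, 60°): beam 1 = 0.5176 ≠ 1.7321 ✗
  (2.5, 4.5, 240°): beam 1 = 0.5176 ≠ 1.7321 ✗
  (5.5, 3.5, 285°): beam 1 = 3.0000 ≠ 1.7321 ✗
  …
  (4.5, 4.5, 105°): r_1=1.7321, r_2=1.5529, r_3=0.5774, r_4=0.5176, r_5=1.0000, r_6=3.6235, r_7=3.0000 — all match ✓
Only this pose fits every beam.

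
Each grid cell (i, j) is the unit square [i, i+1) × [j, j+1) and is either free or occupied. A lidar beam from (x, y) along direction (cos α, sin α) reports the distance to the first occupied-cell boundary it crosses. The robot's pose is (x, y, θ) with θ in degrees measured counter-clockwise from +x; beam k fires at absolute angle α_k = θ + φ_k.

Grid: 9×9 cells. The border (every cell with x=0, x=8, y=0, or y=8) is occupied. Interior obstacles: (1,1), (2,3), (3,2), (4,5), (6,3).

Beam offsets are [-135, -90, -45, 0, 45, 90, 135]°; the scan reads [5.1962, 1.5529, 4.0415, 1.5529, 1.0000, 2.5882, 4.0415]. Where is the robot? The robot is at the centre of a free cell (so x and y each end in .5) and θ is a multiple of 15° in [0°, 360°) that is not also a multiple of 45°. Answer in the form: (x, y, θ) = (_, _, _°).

Candidates: 44 free-cell centres × 16 headings = 704 poses. Raycast each; keep the one whose scan matches to 4 dp.
  (6.5, 1.5, 345°): beam 1 = 1.0000 ≠ 5.1962 ✗
  (4.5, 7.5, 285°): beam 1 = 1.0000 ≠ 5.1962 ✗
  (5.5, 3.5, 150°): beam 1 = 0.5176 ≠ 5.1962 ✗
  (1.5, 5.5, 15°): beam 1 = 1.0000 ≠ 5.1962 ✗
  …
  (4.5, 3.5, 195°): r_1=5.1962, r_2=1.5529, r_3=4.0415, r_4=1.5529, r_5=1.0000, r_6=2.5882, r_7=4.0415 — all match ✓
No second candidate reproduces the full scan.

(x, y, θ) = (4.5, 3.5, 195°)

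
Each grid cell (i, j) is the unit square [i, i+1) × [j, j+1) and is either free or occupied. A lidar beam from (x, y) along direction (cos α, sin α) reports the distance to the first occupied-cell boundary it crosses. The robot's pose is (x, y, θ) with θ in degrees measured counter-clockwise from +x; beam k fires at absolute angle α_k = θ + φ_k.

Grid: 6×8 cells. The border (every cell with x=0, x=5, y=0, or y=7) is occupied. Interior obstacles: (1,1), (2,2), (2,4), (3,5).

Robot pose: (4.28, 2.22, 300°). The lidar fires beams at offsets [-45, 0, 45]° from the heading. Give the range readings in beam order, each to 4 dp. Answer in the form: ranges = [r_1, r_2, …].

beam 1: φ=-45°, α=255°
  dir = (cos 255°, sin 255°) = (-0.2588, -0.9659); from cell (4,2)
  next x-line at t=1.0818, next y-line at t=0.2278; Δt_x=3.8637, Δt_y=1.0353
    y: enter (4,1) at t=0.2278
    x: enter (3,1) at t=1.0818
    y: enter (3,0) at t=1.2630 ← occupied
  → r_1 = 1.2630
beam 2: φ=0°, α=300°
  dir = (cos 300°, sin 300°) = (0.5000, -0.8660); from cell (4,2)
  next x-line at t=1.4400, next y-line at t=0.2540; Δt_x=2.0000, Δt_y=1.1547
    y: enter (4,1) at t=0.2540
    y: enter (4,0) at t=1.4087 ← occupied
  → r_2 = 1.4087
beam 3: φ=45°, α=345°
  dir = (cos 345°, sin 345°) = (0.9659, -0.2588); from cell (4,2)
  next x-line at t=0.7454, next y-line at t=0.8500; Δt_x=1.0353, Δt_y=3.8637
    x: enter (5,2) at t=0.7454 ← occupied
  → r_3 = 0.7454

ranges = [1.2630, 1.4087, 0.7454]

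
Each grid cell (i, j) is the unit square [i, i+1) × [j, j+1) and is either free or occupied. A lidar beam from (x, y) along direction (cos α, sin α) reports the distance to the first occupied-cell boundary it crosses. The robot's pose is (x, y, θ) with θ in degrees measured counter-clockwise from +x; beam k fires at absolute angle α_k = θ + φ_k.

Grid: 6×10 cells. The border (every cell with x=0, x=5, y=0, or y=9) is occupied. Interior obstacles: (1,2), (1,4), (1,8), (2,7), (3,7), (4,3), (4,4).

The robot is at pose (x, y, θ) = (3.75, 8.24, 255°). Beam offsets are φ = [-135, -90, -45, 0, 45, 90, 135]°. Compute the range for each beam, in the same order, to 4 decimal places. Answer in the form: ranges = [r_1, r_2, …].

ranges = [0.8776, 1.8117, 0.4800, 0.2485, 0.2771, 1.2941, 1.4434]

beam 1: φ=-135°, α=120°
  direction (-0.5000, 0.8660); cell (3,8); t to first gridline: x 1.5000, y 0.8776 (then +2.0000 / +1.1547)
    (3,9) via y @ 0.8776  # hit
  → r_1 = 0.8776
beam 2: φ=-90°, α=165°
  direction (-0.9659, 0.2588); cell (3,8); t to first gridline: x 0.7765, y 2.9364 (then +1.0353 / +3.8637)
    (2,8) via x @ 0.7765
    (1,8) via x @ 1.8117  # hit
  → r_2 = 1.8117
beam 3: φ=-45°, α=210°
  direction (-0.8660, -0.5000); cell (3,8); t to first gridline: x 0.8660, y 0.4800 (then +1.1547 / +2.0000)
    (3,7) via y @ 0.4800  # hit
  → r_3 = 0.4800
beam 4: φ=0°, α=255°
  direction (-0.2588, -0.9659); cell (3,8); t to first gridline: x 2.8978, y 0.2485 (then +3.8637 / +1.0353)
    (3,7) via y @ 0.2485  # hit
  → r_4 = 0.2485
beam 5: φ=45°, α=300°
  direction (0.5000, -0.8660); cell (3,8); t to first gridline: x 0.5000, y 0.2771 (then +2.0000 / +1.1547)
    (3,7) via y @ 0.2771  # hit
  → r_5 = 0.2771
beam 6: φ=90°, α=345°
  direction (0.9659, -0.2588); cell (3,8); t to first gridline: x 0.2588, y 0.9273 (then +1.0353 / +3.8637)
    (4,8) via x @ 0.2588
    (4,7) via y @ 0.9273
    (5,7) via x @ 1.2941  # hit
  → r_6 = 1.2941
beam 7: φ=135°, α=30°
  direction (0.8660, 0.5000); cell (3,8); t to first gridline: x 0.2887, y 1.5200 (then +1.1547 / +2.0000)
    (4,8) via x @ 0.2887
    (5,8) via x @ 1.4434  # hit
  → r_7 = 1.4434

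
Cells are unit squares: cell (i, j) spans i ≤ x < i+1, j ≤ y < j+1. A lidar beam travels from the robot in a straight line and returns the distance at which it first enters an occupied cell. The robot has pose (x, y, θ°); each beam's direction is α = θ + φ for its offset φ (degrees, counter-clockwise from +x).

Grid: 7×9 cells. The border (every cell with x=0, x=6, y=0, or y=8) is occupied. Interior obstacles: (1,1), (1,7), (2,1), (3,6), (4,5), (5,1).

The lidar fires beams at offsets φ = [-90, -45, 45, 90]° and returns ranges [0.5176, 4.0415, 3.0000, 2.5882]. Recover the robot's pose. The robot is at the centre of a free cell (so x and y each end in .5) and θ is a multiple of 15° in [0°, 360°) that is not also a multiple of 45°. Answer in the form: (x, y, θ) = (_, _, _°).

(x, y, θ) = (4.5, 4.5, 195°)

The pose lattice has 29·16 = 464 candidates. Test each by forward raycasting.
  (2.5, 5.5, 195°): beam 1 = 1.9319 ≠ 0.5176 ✗
  (3.5, 2.5, 300°): beam 1 = 1.0000 ≠ 0.5176 ✗
  (4.5, 7.5, 345°): beam 1 = 1.5529 ≠ 0.5176 ✗
  (5.5, 5.5, 165°): beam 1 = 1.9319 ≠ 0.5176 ✗
  …
  (4.5, 4.5, 195°): r_1=0.5176, r_2=4.0415, r_3=3.0000, r_4=2.5882 — all match ✓
No second candidate reproduces the full scan.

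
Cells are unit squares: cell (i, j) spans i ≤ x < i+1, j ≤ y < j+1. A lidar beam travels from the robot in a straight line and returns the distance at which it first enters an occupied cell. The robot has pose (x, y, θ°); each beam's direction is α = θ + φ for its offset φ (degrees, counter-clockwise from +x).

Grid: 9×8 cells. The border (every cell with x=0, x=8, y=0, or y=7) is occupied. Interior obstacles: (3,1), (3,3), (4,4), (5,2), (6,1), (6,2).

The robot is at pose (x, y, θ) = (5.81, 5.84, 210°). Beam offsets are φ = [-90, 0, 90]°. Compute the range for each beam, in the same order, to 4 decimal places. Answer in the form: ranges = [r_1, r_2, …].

ranges = [1.3395, 1.6800, 4.3800]

beam 1: φ=-90°, α=120°
  direction (-0.5000, 0.8660); cell (5,5); t to first gridline: x 1.6200, y 0.1848 (then +2.0000 / +1.1547)
    (5,6) via y @ 0.1848
    (5,7) via y @ 1.3395  # hit
  → r_1 = 1.3395
beam 2: φ=0°, α=210°
  direction (-0.8660, -0.5000); cell (5,5); t to first gridline: x 0.9353, y 1.6800 (then +1.1547 / +2.0000)
    (4,5) via x @ 0.9353
    (4,4) via y @ 1.6800  # hit
  → r_2 = 1.6800
beam 3: φ=90°, α=300°
  direction (0.5000, -0.8660); cell (5,5); t to first gridline: x 0.3800, y 0.9699 (then +2.0000 / +1.1547)
    (6,5) via x @ 0.3800
    (6,4) via y @ 0.9699
    (6,3) via y @ 2.1246
    (7,3) via x @ 2.3800
    (7,2) via y @ 3.2793
    (8,2) via x @ 4.3800  # hit
  → r_3 = 4.3800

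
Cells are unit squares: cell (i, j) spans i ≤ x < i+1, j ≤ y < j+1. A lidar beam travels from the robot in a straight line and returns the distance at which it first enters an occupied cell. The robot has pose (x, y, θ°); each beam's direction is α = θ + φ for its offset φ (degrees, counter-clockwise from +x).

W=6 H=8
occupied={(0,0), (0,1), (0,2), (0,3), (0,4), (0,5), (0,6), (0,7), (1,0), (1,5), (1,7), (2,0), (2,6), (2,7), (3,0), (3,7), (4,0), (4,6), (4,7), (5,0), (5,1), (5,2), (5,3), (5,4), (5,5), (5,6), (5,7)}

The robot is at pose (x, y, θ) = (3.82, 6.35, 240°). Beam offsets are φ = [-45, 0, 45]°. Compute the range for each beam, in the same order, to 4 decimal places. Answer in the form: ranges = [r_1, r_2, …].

ranges = [0.8489, 5.6400, 4.5592]

beam 1: φ=-45°, α=195°
  d=(-0.9659,-0.2588)  start (3,6)  tX=0.8489 tY=1.3523  stride 1/|dx|=1.0353 1/|dy|=3.8637
    cross x-line → (2,6), t=0.8489 (wall)
  → r_1 = 0.8489
beam 2: φ=0°, α=240°
  d=(-0.5000,-0.8660)  start (3,6)  tX=1.6400 tY=0.4041  stride 1/|dx|=2.0000 1/|dy|=1.1547
    cross y-line → (3,5), t=0.4041
    cross y-line → (3,4), t=1.5588
    cross x-line → (2,4), t=1.6400
    cross y-line → (2,3), t=2.7135
    cross x-line → (1,3), t=3.6400
    cross y-line → (1,2), t=3.8682
    cross y-line → (1,1), t=5.0229
    cross x-line → (0,1), t=5.6400 (wall)
  → r_2 = 5.6400
beam 3: φ=45°, α=285°
  d=(0.2588,-0.9659)  start (3,6)  tX=0.6955 tY=0.3623  stride 1/|dx|=3.8637 1/|dy|=1.0353
    cross y-line → (3,5), t=0.3623
    cross x-line → (4,5), t=0.6955
    cross y-line → (4,4), t=1.3976
    cross y-line → (4,3), t=2.4329
    cross y-line → (4,2), t=3.4682
    cross y-line → (4,1), t=4.5035
    cross x-line → (5,1), t=4.5592 (wall)
  → r_3 = 4.5592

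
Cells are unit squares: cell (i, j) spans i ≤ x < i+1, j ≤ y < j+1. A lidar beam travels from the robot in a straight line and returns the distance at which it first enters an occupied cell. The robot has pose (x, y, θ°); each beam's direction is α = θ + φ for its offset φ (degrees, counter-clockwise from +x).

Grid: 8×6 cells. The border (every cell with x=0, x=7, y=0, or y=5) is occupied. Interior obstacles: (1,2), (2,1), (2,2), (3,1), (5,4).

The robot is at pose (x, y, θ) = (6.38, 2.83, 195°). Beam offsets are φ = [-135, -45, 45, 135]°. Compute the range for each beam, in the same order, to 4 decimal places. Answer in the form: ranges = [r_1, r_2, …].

beam 1: φ=-135°, α=60°
  direction (0.5000, 0.8660); cell (6,2); t to first gridline: x 1.2400, y 0.1963 (then +2.0000 / +1.1547)
    (6,3) via y @ 0.1963
    (7,3) via x @ 1.2400  # hit
  → r_1 = 1.2400
beam 2: φ=-45°, α=150°
  direction (-0.8660, 0.5000); cell (6,2); t to first gridline: x 0.4388, y 0.3400 (then +1.1547 / +2.0000)
    (6,3) via y @ 0.3400
    (5,3) via x @ 0.4388
    (4,3) via x @ 1.5935
    (4,4) via y @ 2.3400
    (3,4) via x @ 2.7482
    (2,4) via x @ 3.9029
    (2,5) via y @ 4.3400  # hit
  → r_2 = 4.3400
beam 3: φ=45°, α=240°
  direction (-0.5000, -0.8660); cell (6,2); t to first gridline: x 0.7600, y 0.9584 (then +2.0000 / +1.1547)
    (5,2) via x @ 0.7600
    (5,1) via y @ 0.9584
    (5,0) via y @ 2.1131  # hit
  → r_3 = 2.1131
beam 4: φ=135°, α=330°
  direction (0.8660, -0.5000); cell (6,2); t to first gridline: x 0.7159, y 1.6600 (then +1.1547 / +2.0000)
    (7,2) via x @ 0.7159  # hit
  → r_4 = 0.7159

ranges = [1.2400, 4.3400, 2.1131, 0.7159]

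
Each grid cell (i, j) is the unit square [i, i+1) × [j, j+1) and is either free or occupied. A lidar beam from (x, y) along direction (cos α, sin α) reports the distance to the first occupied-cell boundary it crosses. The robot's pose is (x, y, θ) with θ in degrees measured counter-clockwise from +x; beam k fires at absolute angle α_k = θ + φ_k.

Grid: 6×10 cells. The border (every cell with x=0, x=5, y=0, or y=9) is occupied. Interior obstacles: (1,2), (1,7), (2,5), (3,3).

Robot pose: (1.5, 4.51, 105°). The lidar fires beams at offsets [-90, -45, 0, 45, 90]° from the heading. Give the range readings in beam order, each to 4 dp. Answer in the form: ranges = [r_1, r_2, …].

ranges = [3.6235, 1.0000, 1.9319, 0.5774, 0.5176]

beam 1: φ=-90°, α=15°
  direction (0.9659, 0.2588); cell (1,4); t to first gridline: x 0.5176, y 1.8932 (then +1.0353 / +3.8637)
    (2,4) via x @ 0.5176
    (3,4) via x @ 1.5529
    (3,5) via y @ 1.8932
    (4,5) via x @ 2.5882
    (5,5) via x @ 3.6235  # hit
  → r_1 = 3.6235
beam 2: φ=-45°, α=60°
  direction (0.5000, 0.8660); cell (1,4); t to first gridline: x 1.0000, y 0.5658 (then +2.0000 / +1.1547)
    (1,5) via y @ 0.5658
    (2,5) via x @ 1.0000  # hit
  → r_2 = 1.0000
beam 3: φ=0°, α=105°
  direction (-0.2588, 0.9659); cell (1,4); t to first gridline: x 1.9319, y 0.5073 (then +3.8637 / +1.0353)
    (1,5) via y @ 0.5073
    (1,6) via y @ 1.5426
    (0,6) via x @ 1.9319  # hit
  → r_3 = 1.9319
beam 4: φ=45°, α=150°
  direction (-0.8660, 0.5000); cell (1,4); t to first gridline: x 0.5774, y 0.9800 (then +1.1547 / +2.0000)
    (0,4) via x @ 0.5774  # hit
  → r_4 = 0.5774
beam 5: φ=90°, α=195°
  direction (-0.9659, -0.2588); cell (1,4); t to first gridline: x 0.5176, y 1.9705 (then +1.0353 / +3.8637)
    (0,4) via x @ 0.5176  # hit
  → r_5 = 0.5176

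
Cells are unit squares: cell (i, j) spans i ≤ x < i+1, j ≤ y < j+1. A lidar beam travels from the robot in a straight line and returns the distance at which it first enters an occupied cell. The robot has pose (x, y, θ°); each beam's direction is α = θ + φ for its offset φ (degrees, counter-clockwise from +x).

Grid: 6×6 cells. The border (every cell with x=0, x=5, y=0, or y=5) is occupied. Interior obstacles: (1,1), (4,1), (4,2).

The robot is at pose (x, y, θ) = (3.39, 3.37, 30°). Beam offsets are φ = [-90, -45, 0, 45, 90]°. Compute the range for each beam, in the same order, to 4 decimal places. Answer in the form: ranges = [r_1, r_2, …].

beam 1: φ=-90°, α=300°
  direction (0.5000, -0.8660); cell (3,3); t to first gridline: x 1.2200, y 0.4272 (then +2.0000 / +1.1547)
    (3,2) via y @ 0.4272
    (4,2) via x @ 1.2200  # hit
  → r_1 = 1.2200
beam 2: φ=-45°, α=345°
  direction (0.9659, -0.2588); cell (3,3); t to first gridline: x 0.6315, y 1.4296 (then +1.0353 / +3.8637)
    (4,3) via x @ 0.6315
    (4,2) via y @ 1.4296  # hit
  → r_2 = 1.4296
beam 3: φ=0°, α=30°
  direction (0.8660, 0.5000); cell (3,3); t to first gridline: x 0.7044, y 1.2600 (then +1.1547 / +2.0000)
    (4,3) via x @ 0.7044
    (4,4) via y @ 1.2600
    (5,4) via x @ 1.8591  # hit
  → r_3 = 1.8591
beam 4: φ=45°, α=75°
  direction (0.2588, 0.9659); cell (3,3); t to first gridline: x 2.3569, y 0.6522 (then +3.8637 / +1.0353)
    (3,4) via y @ 0.6522
    (3,5) via y @ 1.6875  # hit
  → r_4 = 1.6875
beam 5: φ=90°, α=120°
  direction (-0.5000, 0.8660); cell (3,3); t to first gridline: x 0.7800, y 0.7275 (then +2.0000 / +1.1547)
    (3,4) via y @ 0.7275
    (2,4) via x @ 0.7800
    (2,5) via y @ 1.8822  # hit
  → r_5 = 1.8822

ranges = [1.2200, 1.4296, 1.8591, 1.6875, 1.8822]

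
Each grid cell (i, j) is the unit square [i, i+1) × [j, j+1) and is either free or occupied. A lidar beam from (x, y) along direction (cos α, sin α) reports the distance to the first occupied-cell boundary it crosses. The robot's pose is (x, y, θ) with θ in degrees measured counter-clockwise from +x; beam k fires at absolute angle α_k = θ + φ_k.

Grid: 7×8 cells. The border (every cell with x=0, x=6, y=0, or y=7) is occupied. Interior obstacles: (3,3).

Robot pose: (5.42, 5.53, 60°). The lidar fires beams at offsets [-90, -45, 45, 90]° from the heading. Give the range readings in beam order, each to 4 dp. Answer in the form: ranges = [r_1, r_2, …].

ranges = [0.6697, 0.6005, 1.5219, 2.9400]

beam 1: φ=-90°, α=330°
  cosα=0.8660 sinα=-0.5000 | (5,5) | tMaxX 0.6697 tMaxY 1.0600 | tΔX 1.1547 tΔY 2.0000
    t=0.6697 [x] (6,5) — stop
  → r_1 = 0.6697
beam 2: φ=-45°, α=15°
  cosα=0.9659 sinα=0.2588 | (5,5) | tMaxX 0.6005 tMaxY 1.8159 | tΔX 1.0353 tΔY 3.8637
    t=0.6005 [x] (6,5) — stop
  → r_2 = 0.6005
beam 3: φ=45°, α=105°
  cosα=-0.2588 sinα=0.9659 | (5,5) | tMaxX 1.6228 tMaxY 0.4866 | tΔX 3.8637 tΔY 1.0353
    t=0.4866 [y] (5,6)
    t=1.5219 [y] (5,7) — stop
  → r_3 = 1.5219
beam 4: φ=90°, α=150°
  cosα=-0.8660 sinα=0.5000 | (5,5) | tMaxX 0.4850 tMaxY 0.9400 | tΔX 1.1547 tΔY 2.0000
    t=0.4850 [x] (4,5)
    t=0.9400 [y] (4,6)
    t=1.6397 [x] (3,6)
    t=2.7944 [x] (2,6)
    t=2.9400 [y] (2,7) — stop
  → r_4 = 2.9400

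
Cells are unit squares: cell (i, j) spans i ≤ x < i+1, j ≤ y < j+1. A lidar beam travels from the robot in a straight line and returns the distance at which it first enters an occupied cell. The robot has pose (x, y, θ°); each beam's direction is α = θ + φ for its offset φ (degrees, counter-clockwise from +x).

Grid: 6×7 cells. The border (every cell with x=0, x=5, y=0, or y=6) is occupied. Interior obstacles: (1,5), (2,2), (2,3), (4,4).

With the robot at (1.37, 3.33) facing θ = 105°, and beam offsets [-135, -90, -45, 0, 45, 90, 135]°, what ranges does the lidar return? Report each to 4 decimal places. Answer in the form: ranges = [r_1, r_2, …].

beam 1: φ=-135°, α=330°
  direction (0.8660, -0.5000); cell (1,3); t to first gridline: x 0.7275, y 0.6600 (then +1.1547 / +2.0000)
    (1,2) via y @ 0.6600
    (2,2) via x @ 0.7275  # hit
  → r_1 = 0.7275
beam 2: φ=-90°, α=15°
  direction (0.9659, 0.2588); cell (1,3); t to first gridline: x 0.6522, y 2.5887 (then +1.0353 / +3.8637)
    (2,3) via x @ 0.6522  # hit
  → r_2 = 0.6522
beam 3: φ=-45°, α=60°
  direction (0.5000, 0.8660); cell (1,3); t to first gridline: x 1.2600, y 0.7736 (then +2.0000 / +1.1547)
    (1,4) via y @ 0.7736
    (2,4) via x @ 1.2600
    (2,5) via y @ 1.9283
    (2,6) via y @ 3.0831  # hit
  → r_3 = 3.0831
beam 4: φ=0°, α=105°
  direction (-0.2588, 0.9659); cell (1,3); t to first gridline: x 1.4296, y 0.6936 (then +3.8637 / +1.0353)
    (1,4) via y @ 0.6936
    (0,4) via x @ 1.4296  # hit
  → r_4 = 1.4296
beam 5: φ=45°, α=150°
  direction (-0.8660, 0.5000); cell (1,3); t to first gridline: x 0.4272, y 1.3400 (then +1.1547 / +2.0000)
    (0,3) via x @ 0.4272  # hit
  → r_5 = 0.4272
beam 6: φ=90°, α=195°
  direction (-0.9659, -0.2588); cell (1,3); t to first gridline: x 0.3831, y 1.2750 (then +1.0353 / +3.8637)
    (0,3) via x @ 0.3831  # hit
  → r_6 = 0.3831
beam 7: φ=135°, α=240°
  direction (-0.5000, -0.8660); cell (1,3); t to first gridline: x 0.7400, y 0.3811 (then +2.0000 / +1.1547)
    (1,2) via y @ 0.3811
    (0,2) via x @ 0.7400  # hit
  → r_7 = 0.7400

ranges = [0.7275, 0.6522, 3.0831, 1.4296, 0.4272, 0.3831, 0.7400]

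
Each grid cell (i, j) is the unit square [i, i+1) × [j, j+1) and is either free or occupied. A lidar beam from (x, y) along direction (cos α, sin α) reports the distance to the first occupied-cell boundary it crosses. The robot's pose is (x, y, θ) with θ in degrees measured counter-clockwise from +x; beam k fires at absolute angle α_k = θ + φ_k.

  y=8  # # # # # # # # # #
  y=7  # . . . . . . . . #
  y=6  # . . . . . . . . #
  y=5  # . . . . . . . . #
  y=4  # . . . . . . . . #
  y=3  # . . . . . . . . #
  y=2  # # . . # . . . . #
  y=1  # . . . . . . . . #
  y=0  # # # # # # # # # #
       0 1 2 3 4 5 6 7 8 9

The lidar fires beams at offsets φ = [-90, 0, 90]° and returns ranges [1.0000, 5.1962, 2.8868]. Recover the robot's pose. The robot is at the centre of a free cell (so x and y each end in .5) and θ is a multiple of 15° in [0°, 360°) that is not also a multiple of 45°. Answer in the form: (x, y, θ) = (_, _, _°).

Enumerate (i+0.5, j+0.5, θ) over the 54 free cells and 16 admissible headings. For each, cast all 3 beams and compare to the given ranges.
  (2.5, 1.5, 30°): beam 1 = 0.5774 ≠ 1.0000 ✗
  (8.5, 2.5, 210°): beam 1 = 6.3509 ≠ 1.0000 ✗
  (1.5, 1.5, 300°): beam 1 = 0.5774 ≠ 1.0000 ✗
  …
  (3.5, 3.5, 60°): r_1=1.0000, r_2=5.1962, r_3=2.8868 — all match ✓
Only this pose fits every beam.

(x, y, θ) = (3.5, 3.5, 60°)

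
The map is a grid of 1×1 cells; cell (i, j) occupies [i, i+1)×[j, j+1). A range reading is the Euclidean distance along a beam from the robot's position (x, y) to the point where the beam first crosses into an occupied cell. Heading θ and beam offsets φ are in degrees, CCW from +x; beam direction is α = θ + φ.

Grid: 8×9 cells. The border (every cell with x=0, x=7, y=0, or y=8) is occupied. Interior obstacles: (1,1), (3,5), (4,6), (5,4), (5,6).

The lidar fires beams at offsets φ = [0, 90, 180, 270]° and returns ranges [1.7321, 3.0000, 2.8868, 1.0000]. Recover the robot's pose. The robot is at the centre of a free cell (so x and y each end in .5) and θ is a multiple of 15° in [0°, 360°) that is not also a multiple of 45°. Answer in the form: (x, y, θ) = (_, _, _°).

(x, y, θ) = (4.5, 3.5, 120°)

Enumerate (i+0.5, j+0.5, θ) over the 37 free cells and 16 admissible headings. For each, cast all 4 beams and compare to the given ranges.
  (6.5, 6.5, 105°): beam 1 = 1.5529 ≠ 1.7321 ✗
  (6.5, 7.5, 330°): beam 1 = 0.5774 ≠ 1.7321 ✗
  (2.5, 4.5, 120°): beam 1 = 3.0000 ≠ 1.7321 ✗
  (5.5, 3.5, 15°): beam 1 = 1.5529 ≠ 1.7321 ✗
  …
  (4.5, 3.5, 120°): r_1=1.7321, r_2=3.0000, r_3=2.8868, r_4=1.0000 — all match ✓
No second candidate reproduces the full scan.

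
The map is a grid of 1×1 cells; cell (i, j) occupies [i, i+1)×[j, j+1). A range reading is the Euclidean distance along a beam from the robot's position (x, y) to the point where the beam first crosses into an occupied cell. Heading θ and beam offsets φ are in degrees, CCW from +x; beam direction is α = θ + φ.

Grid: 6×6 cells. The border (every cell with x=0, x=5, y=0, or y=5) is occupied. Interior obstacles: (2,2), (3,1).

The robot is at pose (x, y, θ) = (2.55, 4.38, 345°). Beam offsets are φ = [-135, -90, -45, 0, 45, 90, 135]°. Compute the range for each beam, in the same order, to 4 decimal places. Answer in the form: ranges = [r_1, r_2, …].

ranges = [1.7898, 1.4287, 2.7482, 2.5364, 1.2400, 0.6419, 0.7159]

beam 1: φ=-135°, α=210°
  cosα=-0.8660 sinα=-0.5000 | (2,4) | tMaxX 0.6351 tMaxY 0.7600 | tΔX 1.1547 tΔY 2.0000
    t=0.6351 [x] (1,4)
    t=0.7600 [y] (1,3)
    t=1.7898 [x] (0,3) — stop
  → r_1 = 1.7898
beam 2: φ=-90°, α=255°
  cosα=-0.2588 sinα=-0.9659 | (2,4) | tMaxX 2.1250 tMaxY 0.3934 | tΔX 3.8637 tΔY 1.0353
    t=0.3934 [y] (2,3)
    t=1.4287 [y] (2,2) — stop
  → r_2 = 1.4287
beam 3: φ=-45°, α=300°
  cosα=0.5000 sinα=-0.8660 | (2,4) | tMaxX 0.9000 tMaxY 0.4388 | tΔX 2.0000 tΔY 1.1547
    t=0.4388 [y] (2,3)
    t=0.9000 [x] (3,3)
    t=1.5935 [y] (3,2)
    t=2.7482 [y] (3,1) — stop
  → r_3 = 2.7482
beam 4: φ=0°, α=345°
  cosα=0.9659 sinα=-0.2588 | (2,4) | tMaxX 0.4659 tMaxY 1.4682 | tΔX 1.0353 tΔY 3.8637
    t=0.4659 [x] (3,4)
    t=1.4682 [y] (3,3)
    t=1.5012 [x] (4,3)
    t=2.5364 [x] (5,3) — stop
  → r_4 = 2.5364
beam 5: φ=45°, α=30°
  cosα=0.8660 sinα=0.5000 | (2,4) | tMaxX 0.5196 tMaxY 1.2400 | tΔX 1.1547 tΔY 2.0000
    t=0.5196 [x] (3,4)
    t=1.2400 [y] (3,5) — stop
  → r_5 = 1.2400
beam 6: φ=90°, α=75°
  cosα=0.2588 sinα=0.9659 | (2,4) | tMaxX 1.7387 tMaxY 0.6419 | tΔX 3.8637 tΔY 1.0353
    t=0.6419 [y] (2,5) — stop
  → r_6 = 0.6419
beam 7: φ=135°, α=120°
  cosα=-0.5000 sinα=0.8660 | (2,4) | tMaxX 1.1000 tMaxY 0.7159 | tΔX 2.0000 tΔY 1.1547
    t=0.7159 [y] (2,5) — stop
  → r_7 = 0.7159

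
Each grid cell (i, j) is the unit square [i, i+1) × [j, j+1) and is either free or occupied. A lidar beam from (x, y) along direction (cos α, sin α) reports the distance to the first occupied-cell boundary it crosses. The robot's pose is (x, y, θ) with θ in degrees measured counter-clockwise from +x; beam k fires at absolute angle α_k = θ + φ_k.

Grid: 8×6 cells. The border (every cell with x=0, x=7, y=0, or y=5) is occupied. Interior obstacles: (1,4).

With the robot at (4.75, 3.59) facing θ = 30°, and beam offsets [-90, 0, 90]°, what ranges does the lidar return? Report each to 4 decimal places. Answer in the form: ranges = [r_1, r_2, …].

ranges = [2.9907, 2.5981, 1.6281]

beam 1: φ=-90°, α=300°
  d=(0.5000,-0.8660)  start (4,3)  tX=0.5000 tY=0.6813  stride 1/|dx|=2.0000 1/|dy|=1.1547
    cross x-line → (5,3), t=0.5000
    cross y-line → (5,2), t=0.6813
    cross y-line → (5,1), t=1.8360
    cross x-line → (6,1), t=2.5000
    cross y-line → (6,0), t=2.9907 (wall)
  → r_1 = 2.9907
beam 2: φ=0°, α=30°
  d=(0.8660,0.5000)  start (4,3)  tX=0.2887 tY=0.8200  stride 1/|dx|=1.1547 1/|dy|=2.0000
    cross x-line → (5,3), t=0.2887
    cross y-line → (5,4), t=0.8200
    cross x-line → (6,4), t=1.4434
    cross x-line → (7,4), t=2.5981 (wall)
  → r_2 = 2.5981
beam 3: φ=90°, α=120°
  d=(-0.5000,0.8660)  start (4,3)  tX=1.5000 tY=0.4734  stride 1/|dx|=2.0000 1/|dy|=1.1547
    cross y-line → (4,4), t=0.4734
    cross x-line → (3,4), t=1.5000
    cross y-line → (3,5), t=1.6281 (wall)
  → r_3 = 1.6281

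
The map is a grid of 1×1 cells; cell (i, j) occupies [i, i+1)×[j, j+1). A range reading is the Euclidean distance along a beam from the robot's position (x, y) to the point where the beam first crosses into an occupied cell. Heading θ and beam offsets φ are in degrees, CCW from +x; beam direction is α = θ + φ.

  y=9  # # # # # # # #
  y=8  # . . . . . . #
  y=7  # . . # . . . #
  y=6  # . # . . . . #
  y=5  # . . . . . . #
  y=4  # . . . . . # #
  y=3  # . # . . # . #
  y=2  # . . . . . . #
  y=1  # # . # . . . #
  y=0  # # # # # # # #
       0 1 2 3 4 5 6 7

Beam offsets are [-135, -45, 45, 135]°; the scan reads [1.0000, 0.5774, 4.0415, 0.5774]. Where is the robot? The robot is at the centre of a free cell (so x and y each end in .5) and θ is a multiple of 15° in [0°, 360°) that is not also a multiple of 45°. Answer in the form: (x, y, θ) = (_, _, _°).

(x, y, θ) = (3.5, 8.5, 285°)

The pose lattice has 41·16 = 656 candidates. Test each by forward raycasting.
  (6.5, 7.5, 105°): beam 1 = 0.5774 ≠ 1.0000 ✗
  (2.5, 7.5, 120°): beam 1 = 0.5176 ≠ 1.0000 ✗
  (3.5, 5.5, 60°): beam 1 = 4.6587 ≠ 1.0000 ✗
  (6.5, 2.5, 165°): beam 1 = 0.5774 ≠ 1.0000 ✗
  …
  (3.5, 8.5, 285°): r_1=1.0000, r_2=0.5774, r_3=4.0415, r_4=0.5774 — all match ✓
Only this pose fits every beam.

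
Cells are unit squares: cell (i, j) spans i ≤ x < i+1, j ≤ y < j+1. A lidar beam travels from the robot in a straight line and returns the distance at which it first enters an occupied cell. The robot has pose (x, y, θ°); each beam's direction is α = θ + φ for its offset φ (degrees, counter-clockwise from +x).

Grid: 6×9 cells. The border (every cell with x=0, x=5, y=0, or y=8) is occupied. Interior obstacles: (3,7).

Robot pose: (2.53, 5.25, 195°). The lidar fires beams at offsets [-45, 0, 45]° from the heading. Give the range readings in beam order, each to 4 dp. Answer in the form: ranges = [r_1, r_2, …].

beam 1: φ=-45°, α=150°
  direction (-0.8660, 0.5000); cell (2,5); t to first gridline: x 0.6120, y 1.5000 (then +1.1547 / +2.0000)
    (1,5) via x @ 0.6120
    (1,6) via y @ 1.5000
    (0,6) via x @ 1.7667  # hit
  → r_1 = 1.7667
beam 2: φ=0°, α=195°
  direction (-0.9659, -0.2588); cell (2,5); t to first gridline: x 0.5487, y 0.9659 (then +1.0353 / +3.8637)
    (1,5) via x @ 0.5487
    (1,4) via y @ 0.9659
    (0,4) via x @ 1.5840  # hit
  → r_2 = 1.5840
beam 3: φ=45°, α=240°
  direction (-0.5000, -0.8660); cell (2,5); t to first gridline: x 1.0600, y 0.2887 (then +2.0000 / +1.1547)
    (2,4) via y @ 0.2887
    (1,4) via x @ 1.0600
    (1,3) via y @ 1.4434
    (1,2) via y @ 2.5981
    (0,2) via x @ 3.0600  # hit
  → r_3 = 3.0600

ranges = [1.7667, 1.5840, 3.0600]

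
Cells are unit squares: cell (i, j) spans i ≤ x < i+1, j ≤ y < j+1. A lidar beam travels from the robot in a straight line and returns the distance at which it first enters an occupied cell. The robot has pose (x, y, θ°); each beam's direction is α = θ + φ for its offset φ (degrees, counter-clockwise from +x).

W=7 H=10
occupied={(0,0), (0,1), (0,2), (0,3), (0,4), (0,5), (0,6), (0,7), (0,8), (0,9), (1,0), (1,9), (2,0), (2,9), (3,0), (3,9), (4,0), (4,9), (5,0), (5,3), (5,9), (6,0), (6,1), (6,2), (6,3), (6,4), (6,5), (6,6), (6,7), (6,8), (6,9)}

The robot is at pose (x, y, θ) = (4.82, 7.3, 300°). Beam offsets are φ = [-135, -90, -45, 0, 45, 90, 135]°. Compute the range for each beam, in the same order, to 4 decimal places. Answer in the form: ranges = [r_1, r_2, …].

ranges = [3.9548, 4.4110, 6.5222, 2.3600, 1.2216, 1.3625, 1.7600]

beam 1: φ=-135°, α=165°
  direction (-0.9659, 0.2588); cell (4,7); t to first gridline: x 0.8489, y 2.7046 (then +1.0353 / +3.8637)
    (3,7) via x @ 0.8489
    (2,7) via x @ 1.8842
    (2,8) via y @ 2.7046
    (1,8) via x @ 2.9195
    (0,8) via x @ 3.9548  # hit
  → r_1 = 3.9548
beam 2: φ=-90°, α=210°
  direction (-0.8660, -0.5000); cell (4,7); t to first gridline: x 0.9469, y 0.6000 (then +1.1547 / +2.0000)
    (4,6) via y @ 0.6000
    (3,6) via x @ 0.9469
    (2,6) via x @ 2.1016
    (2,5) via y @ 2.6000
    (1,5) via x @ 3.2563
    (0,5) via x @ 4.4110  # hit
  → r_2 = 4.4110
beam 3: φ=-45°, α=255°
  direction (-0.2588, -0.9659); cell (4,7); t to first gridline: x 3.1682, y 0.3106 (then +3.8637 / +1.0353)
    (4,6) via y @ 0.3106
    (4,5) via y @ 1.3459
    (4,4) via y @ 2.3811
    (3,4) via x @ 3.1682
    (3,3) via y @ 3.4164
    (3,2) via y @ 4.4517
    (3,1) via y @ 5.4870
    (3,0) via y @ 6.5222  # hit
  → r_3 = 6.5222
beam 4: φ=0°, α=300°
  direction (0.5000, -0.8660); cell (4,7); t to first gridline: x 0.3600, y 0.3464 (then +2.0000 / +1.1547)
    (4,6) via y @ 0.3464
    (5,6) via x @ 0.3600
    (5,5) via y @ 1.5011
    (6,5) via x @ 2.3600  # hit
  → r_4 = 2.3600
beam 5: φ=45°, α=345°
  direction (0.9659, -0.2588); cell (4,7); t to first gridline: x 0.1863, y 1.1591 (then +1.0353 / +3.8637)
    (5,7) via x @ 0.1863
    (5,6) via y @ 1.1591
    (6,6) via x @ 1.2216  # hit
  → r_5 = 1.2216
beam 6: φ=90°, α=30°
  direction (0.8660, 0.5000); cell (4,7); t to first gridline: x 0.2078, y 1.4000 (then +1.1547 / +2.0000)
    (5,7) via x @ 0.2078
    (6,7) via x @ 1.3625  # hit
  → r_6 = 1.3625
beam 7: φ=135°, α=75°
  direction (0.2588, 0.9659); cell (4,7); t to first gridline: x 0.6955, y 0.7247 (then +3.8637 / +1.0353)
    (5,7) via x @ 0.6955
    (5,8) via y @ 0.7247
    (5,9) via y @ 1.7600  # hit
  → r_7 = 1.7600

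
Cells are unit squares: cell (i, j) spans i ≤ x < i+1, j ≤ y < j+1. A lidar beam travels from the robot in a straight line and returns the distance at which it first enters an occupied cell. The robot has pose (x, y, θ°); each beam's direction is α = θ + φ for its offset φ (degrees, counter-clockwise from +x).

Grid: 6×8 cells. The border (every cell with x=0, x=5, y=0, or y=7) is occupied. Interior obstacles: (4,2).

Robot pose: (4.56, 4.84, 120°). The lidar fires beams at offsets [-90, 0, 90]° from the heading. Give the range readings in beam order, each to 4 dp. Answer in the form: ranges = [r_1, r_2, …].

beam 1: φ=-90°, α=30°
  direction (0.8660, 0.5000); cell (4,4); t to first gridline: x 0.5081, y 0.3200 (then +1.1547 / +2.0000)
    (4,5) via y @ 0.3200
    (5,5) via x @ 0.5081  # hit
  → r_1 = 0.5081
beam 2: φ=0°, α=120°
  direction (-0.5000, 0.8660); cell (4,4); t to first gridline: x 1.1200, y 0.1848 (then +2.0000 / +1.1547)
    (4,5) via y @ 0.1848
    (3,5) via x @ 1.1200
    (3,6) via y @ 1.3395
    (3,7) via y @ 2.4942  # hit
  → r_2 = 2.4942
beam 3: φ=90°, α=210°
  direction (-0.8660, -0.5000); cell (4,4); t to first gridline: x 0.6466, y 1.6800 (then +1.1547 / +2.0000)
    (3,4) via x @ 0.6466
    (3,3) via y @ 1.6800
    (2,3) via x @ 1.8013
    (1,3) via x @ 2.9560
    (1,2) via y @ 3.6800
    (0,2) via x @ 4.1107  # hit
  → r_3 = 4.1107

ranges = [0.5081, 2.4942, 4.1107]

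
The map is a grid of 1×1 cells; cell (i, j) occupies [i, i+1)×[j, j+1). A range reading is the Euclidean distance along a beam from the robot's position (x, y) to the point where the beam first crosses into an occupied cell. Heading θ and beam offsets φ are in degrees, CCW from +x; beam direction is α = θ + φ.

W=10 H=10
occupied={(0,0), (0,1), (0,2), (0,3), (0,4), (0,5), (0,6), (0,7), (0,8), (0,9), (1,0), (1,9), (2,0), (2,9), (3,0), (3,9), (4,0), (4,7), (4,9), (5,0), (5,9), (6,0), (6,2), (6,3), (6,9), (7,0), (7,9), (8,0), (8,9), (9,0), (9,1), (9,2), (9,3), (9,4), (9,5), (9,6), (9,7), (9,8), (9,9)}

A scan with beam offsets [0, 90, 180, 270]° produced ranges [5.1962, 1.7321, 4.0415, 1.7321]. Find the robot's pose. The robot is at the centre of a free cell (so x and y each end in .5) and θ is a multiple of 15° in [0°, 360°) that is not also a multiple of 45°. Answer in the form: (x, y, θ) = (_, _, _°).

Enumerate (i+0.5, j+0.5, θ) over the 61 free cells and 16 admissible headings. For each, cast all 4 beams and compare to the given ranges.
  (7.5, 3.5, 210°): beam 1 = 0.5774 ≠ 5.1962 ✗
  (4.5, 8.5, 30°): beam 1 = 1.0000 ≠ 5.1962 ✗
  (3.5, 5.5, 150°): beam 1 = 2.8868 ≠ 5.1962 ✗
  …
  (5.5, 5.5, 210°): r_1=5.1962, r_2=1.7321, r_3=4.0415, r_4=1.7321 — all match ✓
No second candidate reproduces the full scan.

(x, y, θ) = (5.5, 5.5, 210°)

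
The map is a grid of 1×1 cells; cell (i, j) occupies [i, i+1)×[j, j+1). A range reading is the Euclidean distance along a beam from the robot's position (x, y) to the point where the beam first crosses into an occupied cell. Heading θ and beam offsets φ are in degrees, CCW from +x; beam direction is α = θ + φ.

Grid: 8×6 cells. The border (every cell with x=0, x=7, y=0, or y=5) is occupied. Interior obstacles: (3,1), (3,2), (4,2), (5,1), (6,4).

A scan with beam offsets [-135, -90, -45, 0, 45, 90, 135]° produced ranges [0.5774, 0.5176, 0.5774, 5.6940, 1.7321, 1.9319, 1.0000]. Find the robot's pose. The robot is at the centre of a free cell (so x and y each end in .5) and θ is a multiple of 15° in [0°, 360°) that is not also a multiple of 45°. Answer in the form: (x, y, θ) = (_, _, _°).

The pose lattice has 19·16 = 304 candidates. Test each by forward raycasting.
  (4.5, 1.5, 120°): beam 1 = 0.5176 ≠ 0.5774 ✗
  (1.5, 2.5, 60°): beam 1 = 1.5529 ≠ 0.5774 ✗
  (1.5, 1.5, 240°): beam 1 = 1.9319 ≠ 0.5774 ✗
  …
  (6.5, 3.5, 165°): r_1=0.5774, r_2=0.5176, r_3=0.5774, r_4=5.6940, r_5=1.7321, r_6=1.9319, r_7=1.0000 — all match ✓
No second candidate reproduces the full scan.

(x, y, θ) = (6.5, 3.5, 165°)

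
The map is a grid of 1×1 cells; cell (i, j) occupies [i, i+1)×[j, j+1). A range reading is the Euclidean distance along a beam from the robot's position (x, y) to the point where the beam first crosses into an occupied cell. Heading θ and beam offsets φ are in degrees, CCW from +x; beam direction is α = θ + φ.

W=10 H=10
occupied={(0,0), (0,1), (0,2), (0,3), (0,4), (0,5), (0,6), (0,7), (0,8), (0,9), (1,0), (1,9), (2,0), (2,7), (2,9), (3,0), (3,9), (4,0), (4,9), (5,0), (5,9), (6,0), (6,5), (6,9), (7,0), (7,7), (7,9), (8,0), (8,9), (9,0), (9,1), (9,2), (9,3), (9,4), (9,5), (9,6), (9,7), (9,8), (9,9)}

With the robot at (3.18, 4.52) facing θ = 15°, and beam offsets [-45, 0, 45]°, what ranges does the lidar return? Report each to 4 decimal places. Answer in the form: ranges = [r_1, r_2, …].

beam 1: φ=-45°, α=330°
  dir = (cos 330°, sin 330°) = (0.8660, -0.5000); from cell (3,4)
  next x-line at t=0.9469, next y-line at t=1.0400; Δt_x=1.1547, Δt_y=2.0000
    x: enter (4,4) at t=0.9469
    y: enter (4,3) at t=1.0400
    x: enter (5,3) at t=2.1016
    y: enter (5,2) at t=3.0400
    x: enter (6,2) at t=3.2563
    x: enter (7,2) at t=4.4110
    y: enter (7,1) at t=5.0400
    x: enter (8,1) at t=5.5657
    x: enter (9,1) at t=6.7204 ← occupied
  → r_1 = 6.7204
beam 2: φ=0°, α=15°
  dir = (cos 15°, sin 15°) = (0.9659, 0.2588); from cell (3,4)
  next x-line at t=0.8489, next y-line at t=1.8546; Δt_x=1.0353, Δt_y=3.8637
    x: enter (4,4) at t=0.8489
    y: enter (4,5) at t=1.8546
    x: enter (5,5) at t=1.8842
    x: enter (6,5) at t=2.9195 ← occupied
  → r_2 = 2.9195
beam 3: φ=45°, α=60°
  dir = (cos 60°, sin 60°) = (0.5000, 0.8660); from cell (3,4)
  next x-line at t=1.6400, next y-line at t=0.5543; Δt_x=2.0000, Δt_y=1.1547
    y: enter (3,5) at t=0.5543
    x: enter (4,5) at t=1.6400
    y: enter (4,6) at t=1.7090
    y: enter (4,7) at t=2.8637
    x: enter (5,7) at t=3.6400
    y: enter (5,8) at t=4.0184
    y: enter (5,9) at t=5.1731 ← occupied
  → r_3 = 5.1731

ranges = [6.7204, 2.9195, 5.1731]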